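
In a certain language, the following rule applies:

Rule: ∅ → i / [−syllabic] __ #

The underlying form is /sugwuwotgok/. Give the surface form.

sugwuwotgoki

the form ends in the consonant /k/, so [i] is inserted word-finally.
Surface form: [sugwuwotgoki].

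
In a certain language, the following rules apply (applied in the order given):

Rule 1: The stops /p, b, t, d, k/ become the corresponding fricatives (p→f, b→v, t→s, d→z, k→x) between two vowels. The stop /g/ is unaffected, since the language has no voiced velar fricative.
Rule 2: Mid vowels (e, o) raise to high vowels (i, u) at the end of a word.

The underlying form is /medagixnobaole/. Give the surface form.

mezagixnovaoli

Rule 1 (intervocalic spirantization): /d/ is a stop between vowels /e/ and /a/, so it spirantizes to the fricative [z]. /b/ is a stop between vowels /o/ and /a/, so it spirantizes to the fricative [v]. /medagixnobaole/ → mezagixnovaole.
Rule 2 (final vowel raising): /e/ is a mid vowel in word-final position, so it raises to [i]. /mezagixnovaole/ → mezagixnovaoli.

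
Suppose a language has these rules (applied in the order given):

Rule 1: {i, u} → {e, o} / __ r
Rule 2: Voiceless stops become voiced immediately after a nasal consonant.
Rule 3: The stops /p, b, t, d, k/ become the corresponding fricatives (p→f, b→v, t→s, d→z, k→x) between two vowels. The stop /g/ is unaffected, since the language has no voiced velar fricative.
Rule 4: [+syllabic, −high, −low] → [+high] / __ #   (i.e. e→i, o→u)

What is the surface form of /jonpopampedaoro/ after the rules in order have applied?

jonbofambezaoru

Rule 1 (pre-rhotic lowering): no segment meets the environment; /jonpopampedaoro/ is unchanged.
Rule 2 (post-nasal voicing): /p/ is a voiceless stop immediately after the nasal /n/, so it voices to [b]. /p/ is a voiceless stop immediately after the nasal /m/, so it voices to [b]. /jonpopampedaoro/ → jonbopambedaoro.
Rule 3 (intervocalic spirantization): /p/ is a stop between vowels /o/ and /a/, so it spirantizes to the fricative [f]. /d/ is a stop between vowels /e/ and /a/, so it spirantizes to the fricative [z]. /jonbopambedaoro/ → jonbofambezaoro.
Rule 4 (final vowel raising): /o/ is a mid vowel in word-final position, so it raises to [u]. /jonbofambezaoro/ → jonbofambezaoru.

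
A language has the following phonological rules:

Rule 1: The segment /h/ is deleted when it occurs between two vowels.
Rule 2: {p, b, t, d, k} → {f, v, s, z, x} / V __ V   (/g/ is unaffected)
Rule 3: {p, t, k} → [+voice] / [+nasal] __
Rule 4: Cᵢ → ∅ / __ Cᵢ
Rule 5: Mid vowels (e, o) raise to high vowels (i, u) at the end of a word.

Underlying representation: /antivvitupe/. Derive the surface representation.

andivisufi

Rule 1 (intervocalic h-deletion): no segment meets the environment; /antivvitupe/ is unchanged.
Rule 2 (intervocalic spirantization): /t/ is a stop between vowels /i/ and /u/, so it spirantizes to the fricative [s]. /p/ is a stop between vowels /u/ and /e/, so it spirantizes to the fricative [f]. /antivvitupe/ → antivvisufe.
Rule 3 (post-nasal voicing): /t/ is a voiceless stop immediately after the nasal /n/, so it voices to [d]. /antivvisufe/ → andivvisufe.
Rule 4 (degemination): /vv/ is a geminate; the first /v/ deletes. /andivvisufe/ → andivisufe.
Rule 5 (final vowel raising): /e/ is a mid vowel in word-final position, so it raises to [i]. /andivisufe/ → andivisufi.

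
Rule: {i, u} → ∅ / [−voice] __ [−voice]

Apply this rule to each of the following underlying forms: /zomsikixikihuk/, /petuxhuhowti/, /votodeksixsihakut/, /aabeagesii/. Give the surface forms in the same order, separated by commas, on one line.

zomskxkhk, petxhhowti, votodeksxshakt, aabeagesii

/zomsikixikihuk/: /i/ is a high vowel flanked by voiceless consonants /s/ and /k/, so it deletes. /i/ is a high vowel flanked by voiceless consonants /k/ and /x/, so it deletes. /i/ is a high vowel flanked by voiceless consonants /x/ and /k/, so it deletes. /i/ is a high vowel flanked by voiceless consonants /k/ and /h/, so it deletes. /u/ is a high vowel flanked by voiceless consonants /h/ and /k/, so it deletes. → [zomskxkhk].
/petuxhuhowti/: /u/ is a high vowel flanked by voiceless consonants /t/ and /x/, so it deletes. /u/ is a high vowel flanked by voiceless consonants /h/ and /h/, so it deletes. → [petxhhowti].
/votodeksixsihakut/: /i/ is a high vowel flanked by voiceless consonants /s/ and /x/, so it deletes. /i/ is a high vowel flanked by voiceless consonants /s/ and /h/, so it deletes. /u/ is a high vowel flanked by voiceless consonants /k/ and /t/, so it deletes. → [votodeksxshakt].
/aabeagesii/: the rule's environment is not met; surfaces unchanged as [aabeagesii].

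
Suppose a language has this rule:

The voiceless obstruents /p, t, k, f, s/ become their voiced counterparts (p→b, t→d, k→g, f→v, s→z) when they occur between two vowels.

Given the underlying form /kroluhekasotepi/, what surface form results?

Scanning /kroluhekasotepi/: /k/ at position 1 is not in the conditioning environment; /k/ is a voiceless obstruent between vowels /e/ and /a/, so it voices to [g]; /s/ is a voiceless obstruent between vowels /a/ and /o/, so it voices to [z]; /t/ is a voiceless obstruent between vowels /o/ and /e/, so it voices to [d]; /p/ is a voiceless obstruent between vowels /e/ and /i/, so it voices to [b].
Result: [kroluhegazodebi].

kroluhegazodebi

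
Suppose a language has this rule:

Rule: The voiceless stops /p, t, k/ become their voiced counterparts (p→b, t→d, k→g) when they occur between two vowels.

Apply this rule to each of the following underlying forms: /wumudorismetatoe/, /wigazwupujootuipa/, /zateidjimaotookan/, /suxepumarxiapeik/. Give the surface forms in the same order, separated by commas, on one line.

/wumudorismetatoe/: /t/ is a voiceless stop between vowels /e/ and /a/, so it voices to [d]. /t/ is a voiceless stop between vowels /a/ and /o/, so it voices to [d]. → [wumudorismedadoe].
/wigazwupujootuipa/: /p/ is a voiceless stop between vowels /u/ and /u/, so it voices to [b]. /t/ is a voiceless stop between vowels /o/ and /u/, so it voices to [d]. /p/ is a voiceless stop between vowels /i/ and /a/, so it voices to [b]. → [wigazwubujooduiba].
/zateidjimaotookan/: /t/ is a voiceless stop between vowels /a/ and /e/, so it voices to [d]. /t/ is a voiceless stop between vowels /o/ and /o/, so it voices to [d]. /k/ is a voiceless stop between vowels /o/ and /a/, so it voices to [g]. → [zadeidjimaodoogan].
/suxepumarxiapeik/: /p/ is a voiceless stop between vowels /e/ and /u/, so it voices to [b]. /p/ is a voiceless stop between vowels /a/ and /e/, so it voices to [b]. → [suxebumarxiabeik].

wumudorismedadoe, wigazwubujooduiba, zadeidjimaodoogan, suxebumarxiabeik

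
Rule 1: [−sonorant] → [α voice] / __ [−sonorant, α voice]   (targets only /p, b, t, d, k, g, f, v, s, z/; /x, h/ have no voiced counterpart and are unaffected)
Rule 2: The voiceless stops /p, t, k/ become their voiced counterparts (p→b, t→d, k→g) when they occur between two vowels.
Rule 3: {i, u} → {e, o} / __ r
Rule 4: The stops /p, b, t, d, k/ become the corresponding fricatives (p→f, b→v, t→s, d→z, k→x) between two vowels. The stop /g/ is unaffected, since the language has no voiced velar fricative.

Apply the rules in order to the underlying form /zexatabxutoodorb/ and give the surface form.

Rule 1 (regressive voicing assimilation): /b/ precedes the voiceless obstruent /x/, so it devoices to [p] by assimilation. /zexatabxutoodorb/ → zexatapxutoodorb.
Rule 2 (intervocalic voicing): /t/ is a voiceless stop between vowels /a/ and /a/, so it voices to [d]. /t/ is a voiceless stop between vowels /u/ and /o/, so it voices to [d]. /zexatapxutoodorb/ → zexadapxudoodorb.
Rule 3 (pre-rhotic lowering): no segment meets the environment; /zexadapxudoodorb/ is unchanged.
Rule 4 (intervocalic spirantization): /d/ is a stop between vowels /a/ and /a/, so it spirantizes to the fricative [z]. /d/ is a stop between vowels /u/ and /o/, so it spirantizes to the fricative [z]. /d/ is a stop between vowels /o/ and /o/, so it spirantizes to the fricative [z]. /zexadapxudoodorb/ → zexazapxuzoozorb.

zexazapxuzoozorb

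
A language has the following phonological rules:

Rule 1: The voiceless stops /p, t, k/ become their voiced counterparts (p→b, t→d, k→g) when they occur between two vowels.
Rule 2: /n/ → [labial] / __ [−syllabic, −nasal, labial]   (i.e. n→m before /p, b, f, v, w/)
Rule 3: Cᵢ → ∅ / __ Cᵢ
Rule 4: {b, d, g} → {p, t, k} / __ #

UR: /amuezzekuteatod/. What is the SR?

Rule 1 (intervocalic voicing): /k/ is a voiceless stop between vowels /e/ and /u/, so it voices to [g]. /t/ is a voiceless stop between vowels /u/ and /e/, so it voices to [d]. /t/ is a voiceless stop between vowels /a/ and /o/, so it voices to [d]. /amuezzekuteatod/ → amuezzegudeadod.
Rule 2 (nasal place assimilation): no segment meets the environment; /amuezzegudeadod/ is unchanged.
Rule 3 (degemination): /zz/ is a geminate; the first /z/ deletes. /amuezzegudeadod/ → amuezegudeadod.
Rule 4 (final devoicing): /d/ is a voiced stop in word-final position, so it devoices to [t]. /amuezegudeadod/ → amuezegudeadot.

amuezegudeadot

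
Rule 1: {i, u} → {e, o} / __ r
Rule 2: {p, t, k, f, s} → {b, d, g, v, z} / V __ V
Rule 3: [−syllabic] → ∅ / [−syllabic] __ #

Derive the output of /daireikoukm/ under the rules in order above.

Rule 1 (pre-rhotic lowering): /i/ is a high vowel immediately before /r/, so it lowers to [e]. /daireikoukm/ → daereikoukm.
Rule 2 (intervocalic voicing): /k/ is a voiceless obstruent between vowels /i/ and /o/, so it voices to [g]. /daereikoukm/ → daereigoukm.
Rule 3 (final cluster simplification): /m/ is the second consonant of a word-final cluster /km/, so it deletes. /daereigoukm/ → daereigouk.

daereigouk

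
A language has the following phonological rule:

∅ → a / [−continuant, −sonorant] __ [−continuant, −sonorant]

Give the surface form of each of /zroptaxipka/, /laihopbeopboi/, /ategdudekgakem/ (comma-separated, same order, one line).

zropataxipaka, laihopabeopaboi, ategadudekagakem

/zroptaxipka/: /p/ and /t/ form a stop–stop cluster, so [a] is inserted between them. /p/ and /k/ form a stop–stop cluster, so [a] is inserted between them. → [zropataxipaka].
/laihopbeopboi/: /p/ and /b/ form a stop–stop cluster, so [a] is inserted between them. /p/ and /b/ form a stop–stop cluster, so [a] is inserted between them. → [laihopabeopaboi].
/ategdudekgakem/: /g/ and /d/ form a stop–stop cluster, so [a] is inserted between them. /k/ and /g/ form a stop–stop cluster, so [a] is inserted between them. → [ategadudekagakem].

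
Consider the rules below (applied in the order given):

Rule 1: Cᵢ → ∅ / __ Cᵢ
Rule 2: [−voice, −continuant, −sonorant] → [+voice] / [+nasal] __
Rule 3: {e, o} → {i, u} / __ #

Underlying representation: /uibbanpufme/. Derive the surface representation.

Rule 1 (degemination): /bb/ is a geminate; the first /b/ deletes. /uibbanpufme/ → uibanpufme.
Rule 2 (post-nasal voicing): /p/ is a voiceless stop immediately after the nasal /n/, so it voices to [b]. /uibanpufme/ → uibanbufme.
Rule 3 (final vowel raising): /e/ is a mid vowel in word-final position, so it raises to [i]. /uibanbufme/ → uibanbufmi.

uibanbufmi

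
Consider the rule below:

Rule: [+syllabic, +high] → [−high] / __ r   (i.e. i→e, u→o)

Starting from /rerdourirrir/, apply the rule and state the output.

/u/ is a high vowel immediately before /r/, so it lowers to [o].
/i/ is a high vowel immediately before /r/, so it lowers to [e].
/i/ is a high vowel immediately before /r/, so it lowers to [e].
Surface form: [rerdoorerrer].

rerdoorerrer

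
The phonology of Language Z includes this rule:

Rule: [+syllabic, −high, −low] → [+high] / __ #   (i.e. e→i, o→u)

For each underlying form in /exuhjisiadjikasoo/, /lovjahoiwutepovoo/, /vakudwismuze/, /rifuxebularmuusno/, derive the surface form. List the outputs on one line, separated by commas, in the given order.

/exuhjisiadjikasoo/: /o/ is a mid vowel in word-final position, so it raises to [u]. → [exuhjisiadjikasou].
/lovjahoiwutepovoo/: /o/ is a mid vowel in word-final position, so it raises to [u]. → [lovjahoiwutepovou].
/vakudwismuze/: /e/ is a mid vowel in word-final position, so it raises to [i]. → [vakudwismuzi].
/rifuxebularmuusno/: /o/ is a mid vowel in word-final position, so it raises to [u]. → [rifuxebularmuusnu].

exuhjisiadjikasou, lovjahoiwutepovou, vakudwismuzi, rifuxebularmuusnu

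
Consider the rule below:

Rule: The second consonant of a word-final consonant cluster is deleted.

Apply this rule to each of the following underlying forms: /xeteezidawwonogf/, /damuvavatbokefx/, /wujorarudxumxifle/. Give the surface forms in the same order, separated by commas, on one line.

xeteezidawwonog, damuvavatbokef, wujorarudxumxifle

/xeteezidawwonogf/: /f/ is the second consonant of a word-final cluster /gf/, so it deletes. → [xeteezidawwonog].
/damuvavatbokefx/: /x/ is the second consonant of a word-final cluster /fx/, so it deletes. → [damuvavatbokef].
/wujorarudxumxifle/: the rule's environment is not met; surfaces unchanged as [wujorarudxumxifle].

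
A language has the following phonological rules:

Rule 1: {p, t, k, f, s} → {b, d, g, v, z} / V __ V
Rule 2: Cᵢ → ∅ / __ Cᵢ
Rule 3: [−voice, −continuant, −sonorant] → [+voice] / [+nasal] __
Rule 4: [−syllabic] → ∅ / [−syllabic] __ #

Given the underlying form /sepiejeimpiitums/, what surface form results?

sebiejeimbiidum

Rule 1 (intervocalic voicing): /p/ is a voiceless obstruent between vowels /e/ and /i/, so it voices to [b]. /t/ is a voiceless obstruent between vowels /i/ and /u/, so it voices to [d]. /sepiejeimpiitums/ → sebiejeimpiidums.
Rule 2 (degemination): no segment meets the environment; /sebiejeimpiidums/ is unchanged.
Rule 3 (post-nasal voicing): /p/ is a voiceless stop immediately after the nasal /m/, so it voices to [b]. /sebiejeimpiidums/ → sebiejeimbiidums.
Rule 4 (final cluster simplification): /s/ is the second consonant of a word-final cluster /ms/, so it deletes. /sebiejeimbiidums/ → sebiejeimbiidum.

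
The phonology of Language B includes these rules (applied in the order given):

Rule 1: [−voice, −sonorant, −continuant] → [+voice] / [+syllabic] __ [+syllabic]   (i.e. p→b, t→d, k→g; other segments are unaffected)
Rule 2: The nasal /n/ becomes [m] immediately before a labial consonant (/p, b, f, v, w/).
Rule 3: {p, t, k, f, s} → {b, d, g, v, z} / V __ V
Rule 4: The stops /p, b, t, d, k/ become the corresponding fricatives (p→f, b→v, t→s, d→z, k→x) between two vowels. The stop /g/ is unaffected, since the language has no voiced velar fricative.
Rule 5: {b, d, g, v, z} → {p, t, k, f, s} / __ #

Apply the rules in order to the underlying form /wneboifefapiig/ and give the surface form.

wnevoivevaviik

Rule 1 (intervocalic voicing): /p/ is a voiceless stop between vowels /a/ and /i/, so it voices to [b]. /wneboifefapiig/ → wneboifefabiig.
Rule 2 (nasal place assimilation): no segment meets the environment; /wneboifefabiig/ is unchanged.
Rule 3 (intervocalic voicing): /f/ is a voiceless obstruent between vowels /i/ and /e/, so it voices to [v]. /f/ is a voiceless obstruent between vowels /e/ and /a/, so it voices to [v]. /wneboifefabiig/ → wneboivevabiig.
Rule 4 (intervocalic spirantization): /b/ is a stop between vowels /e/ and /o/, so it spirantizes to the fricative [v]. /b/ is a stop between vowels /a/ and /i/, so it spirantizes to the fricative [v]. /wneboivevabiig/ → wnevoivevaviig.
Rule 5 (final devoicing): /g/ is a voiced obstruent in word-final position, so it devoices to [k]. /wnevoivevaviig/ → wnevoivevaviik.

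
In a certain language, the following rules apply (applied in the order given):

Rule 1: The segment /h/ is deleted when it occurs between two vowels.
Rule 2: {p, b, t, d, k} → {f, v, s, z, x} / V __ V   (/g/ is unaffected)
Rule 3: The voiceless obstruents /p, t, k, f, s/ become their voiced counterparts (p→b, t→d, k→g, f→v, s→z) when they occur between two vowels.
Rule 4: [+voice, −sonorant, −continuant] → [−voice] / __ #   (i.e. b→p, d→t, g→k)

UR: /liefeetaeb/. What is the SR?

Rule 1 (intervocalic h-deletion): no segment meets the environment; /liefeetaeb/ is unchanged.
Rule 2 (intervocalic spirantization): /t/ is a stop between vowels /e/ and /a/, so it spirantizes to the fricative [s]. /liefeetaeb/ → liefeesaeb.
Rule 3 (intervocalic voicing): /f/ is a voiceless obstruent between vowels /e/ and /e/, so it voices to [v]. /s/ is a voiceless obstruent between vowels /e/ and /a/, so it voices to [z]. /liefeesaeb/ → lieveezaeb.
Rule 4 (final devoicing): /b/ is a voiced stop in word-final position, so it devoices to [p]. /lieveezaeb/ → lieveezaep.

lieveezaep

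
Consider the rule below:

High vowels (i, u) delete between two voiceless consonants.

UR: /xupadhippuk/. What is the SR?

/u/ is a high vowel flanked by voiceless consonants /x/ and /p/, so it deletes.
/i/ is a high vowel flanked by voiceless consonants /h/ and /p/, so it deletes.
/u/ is a high vowel flanked by voiceless consonants /p/ and /k/, so it deletes.
Surface form: [xpadhppk].

xpadhppk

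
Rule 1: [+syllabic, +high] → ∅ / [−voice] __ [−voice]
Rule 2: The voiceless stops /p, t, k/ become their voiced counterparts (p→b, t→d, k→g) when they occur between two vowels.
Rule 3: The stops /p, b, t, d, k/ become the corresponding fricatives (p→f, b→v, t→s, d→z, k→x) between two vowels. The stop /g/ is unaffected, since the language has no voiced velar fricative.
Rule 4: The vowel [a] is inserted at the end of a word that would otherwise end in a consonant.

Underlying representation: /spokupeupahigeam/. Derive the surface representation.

Rule 1 (high vowel syncope): /u/ is a high vowel flanked by voiceless consonants /k/ and /p/, so it deletes. /spokupeupahigeam/ → spokpeupahigeam.
Rule 2 (intervocalic voicing): /p/ is a voiceless stop between vowels /u/ and /a/, so it voices to [b]. /spokpeupahigeam/ → spokpeubahigeam.
Rule 3 (intervocalic spirantization): /b/ is a stop between vowels /u/ and /a/, so it spirantizes to the fricative [v]. /spokpeubahigeam/ → spokpeuvahigeam.
Rule 4 (final a-epenthesis): the form ends in the consonant /m/, so [a] is inserted word-finally. /spokpeuvahigeam/ → spokpeuvahigeama.

spokpeuvahigeama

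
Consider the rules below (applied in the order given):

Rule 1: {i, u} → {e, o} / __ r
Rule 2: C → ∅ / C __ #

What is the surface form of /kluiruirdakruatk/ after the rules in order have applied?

Rule 1 (pre-rhotic lowering): /i/ is a high vowel immediately before /r/, so it lowers to [e]. /i/ is a high vowel immediately before /r/, so it lowers to [e]. /kluiruirdakruatk/ → klueruerdakruatk.
Rule 2 (final cluster simplification): /k/ is the second consonant of a word-final cluster /tk/, so it deletes. /klueruerdakruatk/ → klueruerdakruat.

klueruerdakruat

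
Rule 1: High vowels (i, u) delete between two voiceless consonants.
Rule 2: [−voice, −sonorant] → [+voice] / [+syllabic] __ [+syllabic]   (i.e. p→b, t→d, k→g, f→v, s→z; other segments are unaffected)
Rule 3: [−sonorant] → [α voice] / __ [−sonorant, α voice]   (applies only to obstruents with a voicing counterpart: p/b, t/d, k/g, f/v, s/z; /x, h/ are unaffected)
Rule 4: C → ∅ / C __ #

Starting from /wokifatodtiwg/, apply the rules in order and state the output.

wokfadottiw

Rule 1 (high vowel syncope): /i/ is a high vowel flanked by voiceless consonants /k/ and /f/, so it deletes. /wokifatodtiwg/ → wokfatodtiwg.
Rule 2 (intervocalic voicing): /t/ is a voiceless obstruent between vowels /a/ and /o/, so it voices to [d]. /wokfatodtiwg/ → wokfadodtiwg.
Rule 3 (regressive voicing assimilation): /d/ precedes the voiceless obstruent /t/, so it devoices to [t] by assimilation. /wokfadodtiwg/ → wokfadottiwg.
Rule 4 (final cluster simplification): /g/ is the second consonant of a word-final cluster /wg/, so it deletes. /wokfadottiwg/ → wokfadottiw.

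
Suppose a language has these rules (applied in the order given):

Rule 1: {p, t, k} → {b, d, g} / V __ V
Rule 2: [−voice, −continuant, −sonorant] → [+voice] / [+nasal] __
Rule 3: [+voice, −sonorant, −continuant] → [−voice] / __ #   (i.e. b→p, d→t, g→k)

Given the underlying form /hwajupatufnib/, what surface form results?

Rule 1 (intervocalic voicing): /p/ is a voiceless stop between vowels /u/ and /a/, so it voices to [b]. /t/ is a voiceless stop between vowels /a/ and /u/, so it voices to [d]. /hwajupatufnib/ → hwajubadufnib.
Rule 2 (post-nasal voicing): no segment meets the environment; /hwajubadufnib/ is unchanged.
Rule 3 (final devoicing): /b/ is a voiced stop in word-final position, so it devoices to [p]. /hwajubadufnib/ → hwajubadufnip.

hwajubadufnip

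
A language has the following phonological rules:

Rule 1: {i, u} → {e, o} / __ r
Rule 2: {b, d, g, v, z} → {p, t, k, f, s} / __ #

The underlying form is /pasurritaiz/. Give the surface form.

pasorritais

Rule 1 (pre-rhotic lowering): /u/ is a high vowel immediately before /r/, so it lowers to [o]. /pasurritaiz/ → pasorritaiz.
Rule 2 (final devoicing): /z/ is a voiced obstruent in word-final position, so it devoices to [s]. /pasorritaiz/ → pasorritais.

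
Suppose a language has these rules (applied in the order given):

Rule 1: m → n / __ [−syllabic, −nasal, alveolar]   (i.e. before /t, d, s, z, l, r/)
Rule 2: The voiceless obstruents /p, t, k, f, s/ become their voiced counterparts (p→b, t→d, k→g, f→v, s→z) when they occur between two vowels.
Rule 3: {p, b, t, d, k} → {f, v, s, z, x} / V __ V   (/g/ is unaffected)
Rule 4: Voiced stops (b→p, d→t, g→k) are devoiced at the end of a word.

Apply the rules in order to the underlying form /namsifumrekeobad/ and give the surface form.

nansivunregeovat

Rule 1 (nasal place assimilation): /m/ precedes the alveolar consonant /s/, so it assimilates in place to [n]. /m/ precedes the alveolar consonant /r/, so it assimilates in place to [n]. /namsifumrekeobad/ → nansifunrekeobad.
Rule 2 (intervocalic voicing): /f/ is a voiceless obstruent between vowels /i/ and /u/, so it voices to [v]. /k/ is a voiceless obstruent between vowels /e/ and /e/, so it voices to [g]. /nansifunrekeobad/ → nansivunregeobad.
Rule 3 (intervocalic spirantization): /b/ is a stop between vowels /o/ and /a/, so it spirantizes to the fricative [v]. /nansivunregeobad/ → nansivunregeovad.
Rule 4 (final devoicing): /d/ is a voiced stop in word-final position, so it devoices to [t]. /nansivunregeovad/ → nansivunregeovat.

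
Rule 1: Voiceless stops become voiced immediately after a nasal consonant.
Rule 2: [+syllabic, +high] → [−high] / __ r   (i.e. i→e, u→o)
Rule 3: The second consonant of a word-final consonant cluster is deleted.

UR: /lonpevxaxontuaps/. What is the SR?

Rule 1 (post-nasal voicing): /p/ is a voiceless stop immediately after the nasal /n/, so it voices to [b]. /t/ is a voiceless stop immediately after the nasal /n/, so it voices to [d]. /lonpevxaxontuaps/ → lonbevxaxonduaps.
Rule 2 (pre-rhotic lowering): no segment meets the environment; /lonbevxaxonduaps/ is unchanged.
Rule 3 (final cluster simplification): /s/ is the second consonant of a word-final cluster /ps/, so it deletes. /lonbevxaxonduaps/ → lonbevxaxonduap.

lonbevxaxonduap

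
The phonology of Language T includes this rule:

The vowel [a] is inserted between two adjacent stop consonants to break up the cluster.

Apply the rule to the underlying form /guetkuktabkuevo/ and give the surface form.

/t/ and /k/ form a stop–stop cluster, so [a] is inserted between them.
/k/ and /t/ form a stop–stop cluster, so [a] is inserted between them.
/b/ and /k/ form a stop–stop cluster, so [a] is inserted between them.
Surface form: [guetakukatabakuevo].

guetakukatabakuevo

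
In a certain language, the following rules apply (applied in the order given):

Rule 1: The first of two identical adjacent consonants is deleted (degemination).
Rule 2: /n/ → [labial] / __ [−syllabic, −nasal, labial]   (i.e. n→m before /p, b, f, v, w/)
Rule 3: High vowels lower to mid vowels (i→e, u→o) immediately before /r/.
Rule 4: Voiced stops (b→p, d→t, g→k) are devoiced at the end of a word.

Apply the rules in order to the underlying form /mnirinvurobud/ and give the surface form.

Rule 1 (degemination): no segment meets the environment; /mnirinvurobud/ is unchanged.
Rule 2 (nasal place assimilation): /n/ precedes the labial consonant /v/, so it assimilates in place to [m]. /mnirinvurobud/ → mnirimvurobud.
Rule 3 (pre-rhotic lowering): /i/ is a high vowel immediately before /r/, so it lowers to [e]. /u/ is a high vowel immediately before /r/, so it lowers to [o]. /mnirimvurobud/ → mnerimvorobud.
Rule 4 (final devoicing): /d/ is a voiced stop in word-final position, so it devoices to [t]. /mnerimvorobud/ → mnerimvorobut.

mnerimvorobut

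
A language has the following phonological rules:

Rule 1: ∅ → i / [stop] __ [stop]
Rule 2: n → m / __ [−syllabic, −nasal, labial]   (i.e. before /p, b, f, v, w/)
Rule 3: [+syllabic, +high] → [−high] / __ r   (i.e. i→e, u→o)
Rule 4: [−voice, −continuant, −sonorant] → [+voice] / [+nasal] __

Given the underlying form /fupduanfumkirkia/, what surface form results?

Rule 1 (stop-cluster i-epenthesis): /p/ and /d/ form a stop–stop cluster, so [i] is inserted between them. /fupduanfumkirkia/ → fupiduanfumkirkia.
Rule 2 (nasal place assimilation): /n/ precedes the labial consonant /f/, so it assimilates in place to [m]. /fupiduanfumkirkia/ → fupiduamfumkirkia.
Rule 3 (pre-rhotic lowering): /i/ is a high vowel immediately before /r/, so it lowers to [e]. /fupiduamfumkirkia/ → fupiduamfumkerkia.
Rule 4 (post-nasal voicing): /k/ is a voiceless stop immediately after the nasal /m/, so it voices to [g]. /fupiduamfumkerkia/ → fupiduamfumgerkia.

fupiduamfumgerkia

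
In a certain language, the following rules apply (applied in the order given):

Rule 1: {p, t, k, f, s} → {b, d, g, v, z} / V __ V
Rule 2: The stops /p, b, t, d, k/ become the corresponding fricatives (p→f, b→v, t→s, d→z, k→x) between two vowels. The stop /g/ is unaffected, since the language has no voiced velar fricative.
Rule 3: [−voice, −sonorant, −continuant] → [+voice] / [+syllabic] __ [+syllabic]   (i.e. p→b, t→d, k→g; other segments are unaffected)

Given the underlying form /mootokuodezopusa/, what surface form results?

Rule 1 (intervocalic voicing): /t/ is a voiceless obstruent between vowels /o/ and /o/, so it voices to [d]. /k/ is a voiceless obstruent between vowels /o/ and /u/, so it voices to [g]. /p/ is a voiceless obstruent between vowels /o/ and /u/, so it voices to [b]. /s/ is a voiceless obstruent between vowels /u/ and /a/, so it voices to [z]. /mootokuodezopusa/ → moodoguodezobuza.
Rule 2 (intervocalic spirantization): /d/ is a stop between vowels /o/ and /o/, so it spirantizes to the fricative [z]. /d/ is a stop between vowels /o/ and /e/, so it spirantizes to the fricative [z]. /b/ is a stop between vowels /o/ and /u/, so it spirantizes to the fricative [v]. /moodoguodezobuza/ → moozoguozezovuza.
Rule 3 (intervocalic voicing): no segment meets the environment; /moozoguozezovuza/ is unchanged.

moozoguozezovuza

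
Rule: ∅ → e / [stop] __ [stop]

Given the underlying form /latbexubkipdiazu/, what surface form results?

latebexubekipediazu

/t/ and /b/ form a stop–stop cluster, so [e] is inserted between them.
/b/ and /k/ form a stop–stop cluster, so [e] is inserted between them.
/p/ and /d/ form a stop–stop cluster, so [e] is inserted between them.
Surface form: [latebexubekipediazu].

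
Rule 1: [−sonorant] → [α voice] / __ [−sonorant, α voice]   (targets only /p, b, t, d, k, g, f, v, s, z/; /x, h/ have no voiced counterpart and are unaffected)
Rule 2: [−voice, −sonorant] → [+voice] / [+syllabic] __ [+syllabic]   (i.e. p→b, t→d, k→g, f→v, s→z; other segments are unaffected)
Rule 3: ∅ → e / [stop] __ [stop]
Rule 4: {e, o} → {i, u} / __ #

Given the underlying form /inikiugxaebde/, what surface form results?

Rule 1 (regressive voicing assimilation): /g/ precedes the voiceless obstruent /x/, so it devoices to [k] by assimilation. /inikiugxaebde/ → inikiukxaebde.
Rule 2 (intervocalic voicing): /k/ is a voiceless obstruent between vowels /i/ and /i/, so it voices to [g]. /inikiukxaebde/ → inigiukxaebde.
Rule 3 (stop-cluster e-epenthesis): /b/ and /d/ form a stop–stop cluster, so [e] is inserted between them. /inigiukxaebde/ → inigiukxaebede.
Rule 4 (final vowel raising): /e/ is a mid vowel in word-final position, so it raises to [i]. /inigiukxaebede/ → inigiukxaebedi.

inigiukxaebedi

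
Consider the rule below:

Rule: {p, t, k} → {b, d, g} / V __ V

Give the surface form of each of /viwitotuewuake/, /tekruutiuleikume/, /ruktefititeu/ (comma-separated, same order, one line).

viwidoduewuage, tekruudiuleigume, ruktefidideu

/viwitotuewuake/: /t/ is a voiceless stop between vowels /i/ and /o/, so it voices to [d]. /t/ is a voiceless stop between vowels /o/ and /u/, so it voices to [d]. /k/ is a voiceless stop between vowels /a/ and /e/, so it voices to [g]. → [viwidoduewuage].
/tekruutiuleikume/: /t/ is a voiceless stop between vowels /u/ and /i/, so it voices to [d]. /k/ is a voiceless stop between vowels /i/ and /u/, so it voices to [g]. → [tekruudiuleigume].
/ruktefititeu/: /t/ is a voiceless stop between vowels /i/ and /i/, so it voices to [d]. /t/ is a voiceless stop between vowels /i/ and /e/, so it voices to [d]. → [ruktefidideu].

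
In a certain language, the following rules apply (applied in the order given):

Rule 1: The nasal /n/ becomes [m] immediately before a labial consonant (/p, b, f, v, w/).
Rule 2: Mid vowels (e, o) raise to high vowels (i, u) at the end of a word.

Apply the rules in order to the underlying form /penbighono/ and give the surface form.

pembighonu

Rule 1 (nasal place assimilation): /n/ precedes the labial consonant /b/, so it assimilates in place to [m]. /penbighono/ → pembighono.
Rule 2 (final vowel raising): /o/ is a mid vowel in word-final position, so it raises to [u]. /pembighono/ → pembighonu.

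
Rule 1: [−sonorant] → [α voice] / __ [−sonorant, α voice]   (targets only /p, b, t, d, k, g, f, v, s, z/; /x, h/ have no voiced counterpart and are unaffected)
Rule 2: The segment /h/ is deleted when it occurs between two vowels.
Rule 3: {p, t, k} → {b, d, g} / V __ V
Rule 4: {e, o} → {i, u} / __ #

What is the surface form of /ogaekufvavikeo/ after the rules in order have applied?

Rule 1 (regressive voicing assimilation): /f/ precedes the voiced obstruent /v/, so it voices to [v] by assimilation. /ogaekufvavikeo/ → ogaekuvvavikeo.
Rule 2 (intervocalic h-deletion): no segment meets the environment; /ogaekuvvavikeo/ is unchanged.
Rule 3 (intervocalic voicing): /k/ is a voiceless stop between vowels /e/ and /u/, so it voices to [g]. /k/ is a voiceless stop between vowels /i/ and /e/, so it voices to [g]. /ogaekuvvavikeo/ → ogaeguvvavigeo.
Rule 4 (final vowel raising): /o/ is a mid vowel in word-final position, so it raises to [u]. /ogaeguvvavigeo/ → ogaeguvvavigeu.

ogaeguvvavigeu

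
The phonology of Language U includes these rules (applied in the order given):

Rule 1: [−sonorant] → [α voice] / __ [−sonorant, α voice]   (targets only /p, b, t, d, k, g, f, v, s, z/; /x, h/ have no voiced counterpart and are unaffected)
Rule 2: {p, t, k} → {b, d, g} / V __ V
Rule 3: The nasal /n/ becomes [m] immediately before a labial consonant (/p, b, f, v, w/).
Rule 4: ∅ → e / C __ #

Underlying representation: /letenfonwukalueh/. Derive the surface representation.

Rule 1 (regressive voicing assimilation): no segment meets the environment; /letenfonwukalueh/ is unchanged.
Rule 2 (intervocalic voicing): /t/ is a voiceless stop between vowels /e/ and /e/, so it voices to [d]. /k/ is a voiceless stop between vowels /u/ and /a/, so it voices to [g]. /letenfonwukalueh/ → ledenfonwugalueh.
Rule 3 (nasal place assimilation): /n/ precedes the labial consonant /f/, so it assimilates in place to [m]. /n/ precedes the labial consonant /w/, so it assimilates in place to [m]. /ledenfonwugalueh/ → ledemfomwugalueh.
Rule 4 (final e-epenthesis): the form ends in the consonant /h/, so [e] is inserted word-finally. /ledemfomwugalueh/ → ledemfomwugaluehe.

ledemfomwugaluehe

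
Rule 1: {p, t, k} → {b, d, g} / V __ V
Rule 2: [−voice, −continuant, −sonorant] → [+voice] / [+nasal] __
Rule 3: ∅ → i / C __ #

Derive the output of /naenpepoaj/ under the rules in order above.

Rule 1 (intervocalic voicing): /p/ is a voiceless stop between vowels /e/ and /o/, so it voices to [b]. /naenpepoaj/ → naenpeboaj.
Rule 2 (post-nasal voicing): /p/ is a voiceless stop immediately after the nasal /n/, so it voices to [b]. /naenpeboaj/ → naenbeboaj.
Rule 3 (final i-epenthesis): the form ends in the consonant /j/, so [i] is inserted word-finally. /naenbeboaj/ → naenbeboaji.

naenbeboaji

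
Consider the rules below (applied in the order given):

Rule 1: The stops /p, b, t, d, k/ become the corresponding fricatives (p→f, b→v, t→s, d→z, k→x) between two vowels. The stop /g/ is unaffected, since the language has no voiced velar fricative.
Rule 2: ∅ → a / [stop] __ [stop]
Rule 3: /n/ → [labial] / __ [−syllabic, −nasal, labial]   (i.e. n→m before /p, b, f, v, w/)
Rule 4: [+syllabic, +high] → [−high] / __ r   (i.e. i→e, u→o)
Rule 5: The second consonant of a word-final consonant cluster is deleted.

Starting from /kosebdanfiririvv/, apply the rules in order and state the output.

kosebadamfereriv

Rule 1 (intervocalic spirantization): no segment meets the environment; /kosebdanfiririvv/ is unchanged.
Rule 2 (stop-cluster a-epenthesis): /b/ and /d/ form a stop–stop cluster, so [a] is inserted between them. /kosebdanfiririvv/ → kosebadanfiririvv.
Rule 3 (nasal place assimilation): /n/ precedes the labial consonant /f/, so it assimilates in place to [m]. /kosebadanfiririvv/ → kosebadamfiririvv.
Rule 4 (pre-rhotic lowering): /i/ is a high vowel immediately before /r/, so it lowers to [e]. /i/ is a high vowel immediately before /r/, so it lowers to [e]. /kosebadamfiririvv/ → kosebadamfererivv.
Rule 5 (final cluster simplification): /v/ is the second consonant of a word-final cluster /vv/, so it deletes. /kosebadamfererivv/ → kosebadamfereriv.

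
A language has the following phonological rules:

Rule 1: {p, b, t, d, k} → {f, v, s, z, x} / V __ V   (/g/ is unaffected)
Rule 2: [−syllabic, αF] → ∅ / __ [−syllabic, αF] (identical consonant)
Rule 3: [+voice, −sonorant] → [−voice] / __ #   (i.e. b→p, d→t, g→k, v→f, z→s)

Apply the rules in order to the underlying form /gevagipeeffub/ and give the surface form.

Rule 1 (intervocalic spirantization): /p/ is a stop between vowels /i/ and /e/, so it spirantizes to the fricative [f]. /gevagipeeffub/ → gevagifeeffub.
Rule 2 (degemination): /ff/ is a geminate; the first /f/ deletes. /gevagifeeffub/ → gevagifeefub.
Rule 3 (final devoicing): /b/ is a voiced obstruent in word-final position, so it devoices to [p]. /gevagifeefub/ → gevagifeefup.

gevagifeefup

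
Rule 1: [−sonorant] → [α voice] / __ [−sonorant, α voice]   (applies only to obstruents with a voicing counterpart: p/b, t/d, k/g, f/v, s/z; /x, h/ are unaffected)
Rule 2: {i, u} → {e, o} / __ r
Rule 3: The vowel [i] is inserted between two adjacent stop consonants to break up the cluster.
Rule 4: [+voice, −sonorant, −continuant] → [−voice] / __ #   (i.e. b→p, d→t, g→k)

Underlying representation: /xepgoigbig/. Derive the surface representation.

Rule 1 (regressive voicing assimilation): /p/ precedes the voiced obstruent /g/, so it voices to [b] by assimilation. /xepgoigbig/ → xebgoigbig.
Rule 2 (pre-rhotic lowering): no segment meets the environment; /xebgoigbig/ is unchanged.
Rule 3 (stop-cluster i-epenthesis): /b/ and /g/ form a stop–stop cluster, so [i] is inserted between them. /g/ and /b/ form a stop–stop cluster, so [i] is inserted between them. /xebgoigbig/ → xebigoigibig.
Rule 4 (final devoicing): /g/ is a voiced stop in word-final position, so it devoices to [k]. /xebigoigibig/ → xebigoigibik.

xebigoigibik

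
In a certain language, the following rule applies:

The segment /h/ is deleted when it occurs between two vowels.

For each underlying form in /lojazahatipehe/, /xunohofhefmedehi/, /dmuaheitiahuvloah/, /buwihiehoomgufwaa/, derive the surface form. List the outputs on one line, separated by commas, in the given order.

/lojazahatipehe/: /h/ occurs between vowels /a/ and /a/, so it deletes. /h/ occurs between vowels /e/ and /e/, so it deletes. → [lojazaatipee].
/xunohofhefmedehi/: /h/ occurs between vowels /o/ and /o/, so it deletes. /h/ occurs between vowels /e/ and /i/, so it deletes. → [xunoofhefmedei].
/dmuaheitiahuvloah/: /h/ occurs between vowels /a/ and /e/, so it deletes. /h/ occurs between vowels /a/ and /u/, so it deletes. → [dmuaeitiauvloah].
/buwihiehoomgufwaa/: /h/ occurs between vowels /i/ and /i/, so it deletes. /h/ occurs between vowels /e/ and /o/, so it deletes. → [buwiieoomgufwaa].

lojazaatipee, xunoofhefmedei, dmuaeitiauvloah, buwiieoomgufwaa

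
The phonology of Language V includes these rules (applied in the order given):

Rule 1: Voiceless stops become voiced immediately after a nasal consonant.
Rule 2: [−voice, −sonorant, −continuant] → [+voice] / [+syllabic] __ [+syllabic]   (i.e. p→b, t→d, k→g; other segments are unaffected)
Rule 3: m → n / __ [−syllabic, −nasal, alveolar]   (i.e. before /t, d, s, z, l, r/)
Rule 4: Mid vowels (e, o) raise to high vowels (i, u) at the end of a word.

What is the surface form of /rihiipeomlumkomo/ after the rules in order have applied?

rihiibeonlumgomu

Rule 1 (post-nasal voicing): /k/ is a voiceless stop immediately after the nasal /m/, so it voices to [g]. /rihiipeomlumkomo/ → rihiipeomlumgomo.
Rule 2 (intervocalic voicing): /p/ is a voiceless stop between vowels /i/ and /e/, so it voices to [b]. /rihiipeomlumgomo/ → rihiibeomlumgomo.
Rule 3 (nasal place assimilation): /m/ precedes the alveolar consonant /l/, so it assimilates in place to [n]. /rihiibeomlumgomo/ → rihiibeonlumgomo.
Rule 4 (final vowel raising): /o/ is a mid vowel in word-final position, so it raises to [u]. /rihiibeonlumgomo/ → rihiibeonlumgomu.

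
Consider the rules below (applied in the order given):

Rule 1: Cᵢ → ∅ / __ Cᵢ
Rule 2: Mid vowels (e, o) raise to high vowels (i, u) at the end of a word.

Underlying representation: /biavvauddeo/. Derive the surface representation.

Rule 1 (degemination): /vv/ is a geminate; the first /v/ deletes. /dd/ is a geminate; the first /d/ deletes. /biavvauddeo/ → biavaudeo.
Rule 2 (final vowel raising): /o/ is a mid vowel in word-final position, so it raises to [u]. /biavaudeo/ → biavaudeu.

biavaudeu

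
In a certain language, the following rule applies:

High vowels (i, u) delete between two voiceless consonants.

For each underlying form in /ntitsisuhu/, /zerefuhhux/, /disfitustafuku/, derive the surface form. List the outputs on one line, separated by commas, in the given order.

nttsshu, zerefhhx, disftstafku

/ntitsisuhu/: /i/ is a high vowel flanked by voiceless consonants /t/ and /t/, so it deletes. /i/ is a high vowel flanked by voiceless consonants /s/ and /s/, so it deletes. /u/ is a high vowel flanked by voiceless consonants /s/ and /h/, so it deletes. → [nttsshu].
/zerefuhhux/: /u/ is a high vowel flanked by voiceless consonants /f/ and /h/, so it deletes. /u/ is a high vowel flanked by voiceless consonants /h/ and /x/, so it deletes. → [zerefhhx].
/disfitustafuku/: /i/ is a high vowel flanked by voiceless consonants /f/ and /t/, so it deletes. /u/ is a high vowel flanked by voiceless consonants /t/ and /s/, so it deletes. /u/ is a high vowel flanked by voiceless consonants /f/ and /k/, so it deletes. → [disftstafku].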